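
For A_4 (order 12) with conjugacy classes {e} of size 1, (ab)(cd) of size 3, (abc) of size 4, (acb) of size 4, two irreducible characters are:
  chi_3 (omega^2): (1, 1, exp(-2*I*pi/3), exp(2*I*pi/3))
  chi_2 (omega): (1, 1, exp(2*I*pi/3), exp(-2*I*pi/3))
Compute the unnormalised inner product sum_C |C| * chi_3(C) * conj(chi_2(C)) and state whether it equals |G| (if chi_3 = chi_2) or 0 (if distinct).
Sum = 0; so <chi_3, chi_2> = 0 (distinct irreducibles are orthogonal).

Justification: Compute term by term over conjugacy classes (|C| * chi_3(C) * conj(chi_2(C))):
  1*(1)*conj(1) + 3*(1)*conj(1) + 4*(exp(-2*I*pi/3))*conj(exp(2*I*pi/3)) + 4*(exp(2*I*pi/3))*conj(exp(-2*I*pi/3))
  = (1) + (3) + (4*exp(2*I*pi/3)) + (4*exp(-2*I*pi/3))
  = 0.
(Exp terms are combined using exp(i*s)*conj(exp(i*t)) = exp(i*(s-t)), and sums of them are collapsed using the identity that for every m > 1 the m distinct m-th roots of unity sum to 0, e.g. 1 + exp(2*I*pi/3) + exp(-2*I*pi/3) = 0.)
Dividing by |G| = 12 gives 0/12 = 0, matching the row-orthogonality relation <chi_3, chi_2> = [chi_3 = chi_2].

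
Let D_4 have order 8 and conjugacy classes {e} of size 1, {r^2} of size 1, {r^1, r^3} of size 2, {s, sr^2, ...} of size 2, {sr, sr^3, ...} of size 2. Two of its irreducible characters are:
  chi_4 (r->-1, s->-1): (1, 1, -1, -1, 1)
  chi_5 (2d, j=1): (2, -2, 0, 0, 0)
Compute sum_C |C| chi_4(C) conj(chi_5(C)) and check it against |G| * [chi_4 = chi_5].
Sum = 0; so <chi_4, chi_5> = 0 (distinct irreducibles are orthogonal).

Derivation: Compute term by term over conjugacy classes (|C| * chi_4(C) * conj(chi_5(C))):
  1*(1)*conj(2) + 1*(1)*conj(-2) + 2*(-1)*conj(0) + 2*(-1)*conj(0) + 2*(1)*conj(0)
  = (2) + (-2) + (0) + (0) + (0)
  = 0.
Dividing by |G| = 8 gives 0/8 = 0, matching the row-orthogonality relation <chi_4, chi_5> = [chi_4 = chi_5].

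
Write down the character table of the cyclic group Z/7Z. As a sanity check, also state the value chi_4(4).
Character table of Z/7Z (irreps indexed chi_0,...,chi_6 with chi_k(m) = zeta_7^(k*m), zeta_7 = exp(2*pi*i/7)):
  irrep \ class  {0} (size 1)  {1} (size 1)    {2} (size 1)    {3} (size 1)    {4} (size 1)    {5} (size 1)    {6} (size 1)  
  chi_0          1             1               1               1               1               1               1             
  chi_1          1             exp(2*I*pi/7)   exp(4*I*pi/7)   exp(6*I*pi/7)   exp(-6*I*pi/7)  exp(-4*I*pi/7)  exp(-2*I*pi/7)
  chi_2          1             exp(4*I*pi/7)   exp(-6*I*pi/7)  exp(-2*I*pi/7)  exp(2*I*pi/7)   exp(6*I*pi/7)   exp(-4*I*pi/7)
  chi_3          1             exp(6*I*pi/7)   exp(-2*I*pi/7)  exp(4*I*pi/7)   exp(-4*I*pi/7)  exp(2*I*pi/7)   exp(-6*I*pi/7)
  chi_4          1             exp(-6*I*pi/7)  exp(2*I*pi/7)   exp(-4*I*pi/7)  exp(4*I*pi/7)   exp(-2*I*pi/7)  exp(6*I*pi/7) 
  chi_5          1             exp(-4*I*pi/7)  exp(6*I*pi/7)   exp(2*I*pi/7)   exp(-2*I*pi/7)  exp(-6*I*pi/7)  exp(4*I*pi/7) 
  chi_6          1             exp(-2*I*pi/7)  exp(-4*I*pi/7)  exp(-6*I*pi/7)  exp(6*I*pi/7)   exp(4*I*pi/7)   exp(2*I*pi/7) 

Spot check: chi_4(4) = zeta_7^(4*4) = zeta_7^16 = exp(4*I*pi/7).

Explanation: Z/7Z is abelian, so all 7 irreducible complex representations are 1-dimensional. They are given by chi_k(m) = zeta_7^(k*m) for k = 0,...,6. Row orthogonality: sum_m chi_k(m) conj(chi_l(m)) = 7 * [k = l].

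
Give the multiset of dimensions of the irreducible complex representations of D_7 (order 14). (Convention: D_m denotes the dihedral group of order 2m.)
Dimensions: 1, 1, 2, 2, 2

Why: There are 5 irreducibles (= number of conjugacy classes). Their dimensions d_i satisfy sum d_i^2 = |G| = 14: 1 + 1 + 4 + 4 + 4 = 14.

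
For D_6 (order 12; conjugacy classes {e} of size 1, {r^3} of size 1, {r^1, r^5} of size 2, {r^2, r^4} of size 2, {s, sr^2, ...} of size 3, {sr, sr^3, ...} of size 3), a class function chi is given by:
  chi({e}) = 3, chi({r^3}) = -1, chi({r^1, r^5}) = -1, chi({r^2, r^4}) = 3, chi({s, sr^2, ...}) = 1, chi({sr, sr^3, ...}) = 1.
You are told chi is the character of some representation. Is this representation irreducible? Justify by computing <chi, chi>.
Not irreducible (reducible): <chi, chi> = 3 > 1.

Justification: <chi, chi> = (1/|G|) sum_C |C| * |chi(C)|^2 = (1/12)[1*|3|^2 + 1*|-1|^2 + 2*|-1|^2 + 2*|3|^2 + 3*|1|^2 + 3*|1|^2]
  = (1/12)[(9) + (1) + (2) + (18) + (3) + (3)] = 36/12 = 3.
A character is irreducible iff <chi, chi> = 1, so this representation is reducible.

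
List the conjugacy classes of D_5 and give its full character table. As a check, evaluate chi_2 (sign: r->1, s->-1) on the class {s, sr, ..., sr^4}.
Conjugacy classes: {e} of size 1, {r^1, r^4} of size 2, {r^2, r^3} of size 2, {s, sr, ..., sr^4} of size 5.
Character table:
  irrep \ class              {e} (size 1)  {r^1, r^4} (size 2)  {r^2, r^3} (size 2)  {s, sr, ..., sr^4} (size 5)
  chi_1 (triv)               1             1                    1                    1                          
  chi_2 (sign: r->1, s->-1)  1             1                    1                    -1                         
  chi_3 (2d, j=1)            2             -1/2 + sqrt(5)/2     -sqrt(5)/2 - 1/2     0                          
  chi_4 (2d, j=2)            2             -sqrt(5)/2 - 1/2     -1/2 + sqrt(5)/2     0                          

Spot check: chi_2 (sign: r->1, s->-1) on {s, sr, ..., sr^4} = -1.

Derivation: D_5 has order 2*5 = 10 with 4 conjugacy classes, hence 4 irreducibles. Sum of squared dims 1 + 1 + 4 + 4 = 10 = |G|. Linear characters come from the abelianisation; the 2-dimensional irreps have character r^k -> 2*cos(2*pi*j*k/5), reflections -> 0.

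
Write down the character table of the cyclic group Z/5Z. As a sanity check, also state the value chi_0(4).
Character table of Z/5Z (irreps indexed chi_0,...,chi_4 with chi_k(m) = zeta_5^(k*m), zeta_5 = exp(2*pi*i/5)):
  irrep \ class  {0} (size 1)  {1} (size 1)    {2} (size 1)    {3} (size 1)    {4} (size 1)  
  chi_0          1             1               1               1               1             
  chi_1          1             exp(2*I*pi/5)   exp(4*I*pi/5)   exp(-4*I*pi/5)  exp(-2*I*pi/5)
  chi_2          1             exp(4*I*pi/5)   exp(-2*I*pi/5)  exp(2*I*pi/5)   exp(-4*I*pi/5)
  chi_3          1             exp(-4*I*pi/5)  exp(2*I*pi/5)   exp(-2*I*pi/5)  exp(4*I*pi/5) 
  chi_4          1             exp(-2*I*pi/5)  exp(-4*I*pi/5)  exp(4*I*pi/5)   exp(2*I*pi/5) 

Spot check: chi_0(4) = zeta_5^(0*4) = zeta_5^0 = 1.

Working: Z/5Z is abelian, so all 5 irreducible complex representations are 1-dimensional. They are given by chi_k(m) = zeta_5^(k*m) for k = 0,...,4. Row orthogonality: sum_m chi_k(m) conj(chi_l(m)) = 5 * [k = l].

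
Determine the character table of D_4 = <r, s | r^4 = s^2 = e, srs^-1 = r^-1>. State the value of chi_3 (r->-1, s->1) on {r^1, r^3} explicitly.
Conjugacy classes: {e} of size 1, {r^2} of size 1, {r^1, r^3} of size 2, {s, sr^2, ...} of size 2, {sr, sr^3, ...} of size 2.
Character table:
  irrep \ class              {e} (size 1)  {r^2} (size 1)  {r^1, r^3} (size 2)  {s, sr^2, ...} (size 2)  {sr, sr^3, ...} (size 2)
  chi_1 (triv)               1             1               1                    1                        1                       
  chi_2 (sign: r->1, s->-1)  1             1               1                    -1                       -1                      
  chi_3 (r->-1, s->1)        1             1               -1                   1                        -1                      
  chi_4 (r->-1, s->-1)       1             1               -1                   -1                       1                       
  chi_5 (2d, j=1)            2             -2              0                    0                        0                       

Spot check: chi_3 (r->-1, s->1) on {r^1, r^3} = -1.

Argument: D_4 has order 2*4 = 8 with 5 conjugacy classes, hence 5 irreducibles. Sum of squared dims 1 + 1 + 1 + 1 + 4 = 8 = |G|. Linear characters come from the abelianisation; the 2-dimensional irreps have character r^k -> 2*cos(2*pi*j*k/4), reflections -> 0.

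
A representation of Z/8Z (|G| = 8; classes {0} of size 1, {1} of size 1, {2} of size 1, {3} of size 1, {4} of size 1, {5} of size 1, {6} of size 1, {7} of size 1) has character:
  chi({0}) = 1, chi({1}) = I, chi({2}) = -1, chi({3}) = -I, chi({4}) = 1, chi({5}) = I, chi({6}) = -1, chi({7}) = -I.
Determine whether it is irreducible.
Irreducible: <chi, chi> = 1.

Explanation: <chi, chi> = (1/|G|) sum_C |C| * |chi(C)|^2 = (1/8)[1*|1|^2 + 1*|I|^2 + 1*|-1|^2 + 1*|-I|^2 + 1*|1|^2 + 1*|I|^2 + 1*|-1|^2 + 1*|-I|^2]
  = (1/8)[(1) + (1) + (1) + (1) + (1) + (1) + (1) + (1)] = 8/8 = 1.
(Exp terms are combined using exp(i*s)*conj(exp(i*t)) = exp(i*(s-t)), and sums of them are collapsed using the identity that for every m > 1 the m distinct m-th roots of unity sum to 0, e.g. 1 + exp(2*I*pi/3) + exp(-2*I*pi/3) = 0.)
A character is irreducible iff <chi, chi> = 1, so this representation is irreducible.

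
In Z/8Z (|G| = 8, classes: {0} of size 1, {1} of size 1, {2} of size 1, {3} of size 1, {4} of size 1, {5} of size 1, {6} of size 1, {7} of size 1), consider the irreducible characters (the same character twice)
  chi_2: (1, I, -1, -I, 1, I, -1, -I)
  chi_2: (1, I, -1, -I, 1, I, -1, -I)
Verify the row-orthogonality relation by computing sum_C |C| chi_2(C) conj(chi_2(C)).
Sum = 8 = |G| = 8; so <chi_2, chi_2> = 1 (norm-1 confirms irreducibility).

Compute term by term over conjugacy classes (|C| * chi_2(C) * conj(chi_2(C))):
  1*(1)*conj(1) + 1*(I)*conj(I) + 1*(-1)*conj(-1) + 1*(-I)*conj(-I) + 1*(1)*conj(1) + 1*(I)*conj(I) + 1*(-1)*conj(-1) + 1*(-I)*conj(-I)
  = (1) + (1) + (1) + (1) + (1) + (1) + (1) + (1)
  = 8.
(Exp terms are combined using exp(i*s)*conj(exp(i*t)) = exp(i*(s-t)), and sums of them are collapsed using the identity that for every m > 1 the m distinct m-th roots of unity sum to 0, e.g. 1 + exp(2*I*pi/3) + exp(-2*I*pi/3) = 0.)
Dividing by |G| = 8 gives 8/8 = 1, matching the row-orthogonality relation <chi_2, chi_2> = [chi_2 = chi_2].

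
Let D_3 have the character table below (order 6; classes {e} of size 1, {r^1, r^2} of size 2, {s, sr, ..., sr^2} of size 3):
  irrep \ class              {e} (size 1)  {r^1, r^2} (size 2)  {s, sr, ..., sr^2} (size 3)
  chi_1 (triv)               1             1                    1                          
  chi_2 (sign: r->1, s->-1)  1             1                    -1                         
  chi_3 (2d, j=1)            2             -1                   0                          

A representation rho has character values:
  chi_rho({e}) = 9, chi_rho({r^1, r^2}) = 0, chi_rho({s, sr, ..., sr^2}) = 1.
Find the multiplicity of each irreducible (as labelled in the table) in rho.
Multiplicities: chi_1: 2, chi_2: 1, chi_3: 3.

Details: Use <chi_rho, chi> = (1/|G|) sum_C |C| * chi_rho(C) * conj(chi(C)) with |G| = 6 for each irreducible chi in the table:
  <chi_rho, chi_1> = (1/6)[1*(9)*conj(1) + 2*(0)*conj(1) + 3*(1)*conj(1)]
      = (1/6)[(9) + (0) + (3)] = 12/6 = 2
  <chi_rho, chi_2> = (1/6)[1*(9)*conj(1) + 2*(0)*conj(1) + 3*(1)*conj(-1)]
      = (1/6)[(9) + (0) + (-3)] = 6/6 = 1
  <chi_rho, chi_3> = (1/6)[1*(9)*conj(2) + 2*(0)*conj(-1) + 3*(1)*conj(0)]
      = (1/6)[(18) + (0) + (0)] = 18/6 = 3
Dimension check: dim(rho) = sum (mult * dim) = 2*1 + 1*1 + 3*2 = 9 = chi_rho(e) = 9.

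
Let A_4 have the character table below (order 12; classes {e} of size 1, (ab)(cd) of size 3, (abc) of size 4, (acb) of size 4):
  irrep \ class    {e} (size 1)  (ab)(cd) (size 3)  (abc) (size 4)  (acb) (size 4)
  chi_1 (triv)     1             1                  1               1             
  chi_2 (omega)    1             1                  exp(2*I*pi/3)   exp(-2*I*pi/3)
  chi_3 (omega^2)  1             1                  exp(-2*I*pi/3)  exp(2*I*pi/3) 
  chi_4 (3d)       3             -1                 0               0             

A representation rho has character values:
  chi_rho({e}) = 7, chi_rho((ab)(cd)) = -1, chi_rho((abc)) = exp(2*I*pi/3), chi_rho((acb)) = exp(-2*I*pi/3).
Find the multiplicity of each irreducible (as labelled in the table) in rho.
Multiplicities: chi_1: 0, chi_2: 1, chi_3: 0, chi_4: 2.

Use <chi_rho, chi> = (1/|G|) sum_C |C| * chi_rho(C) * conj(chi(C)) with |G| = 12 for each irreducible chi in the table:
  <chi_rho, chi_1> = (1/12)[1*(7)*conj(1) + 3*(-1)*conj(1) + 4*(exp(2*I*pi/3))*conj(1) + 4*(exp(-2*I*pi/3))*conj(1)]
      = (1/12)[(7) + (-3) + (4*exp(2*I*pi/3)) + (4*exp(-2*I*pi/3))] = 0/12 = 0
  <chi_rho, chi_2> = (1/12)[1*(7)*conj(1) + 3*(-1)*conj(1) + 4*(exp(2*I*pi/3))*conj(exp(2*I*pi/3)) + 4*(exp(-2*I*pi/3))*conj(exp(-2*I*pi/3))]
      = (1/12)[(7) + (-3) + (4) + (4)] = 12/12 = 1
  <chi_rho, chi_3> = (1/12)[1*(7)*conj(1) + 3*(-1)*conj(1) + 4*(exp(2*I*pi/3))*conj(exp(-2*I*pi/3)) + 4*(exp(-2*I*pi/3))*conj(exp(2*I*pi/3))]
      = (1/12)[(7) + (-3) + (4*exp(-2*I*pi/3)) + (4*exp(2*I*pi/3))] = 0/12 = 0
  <chi_rho, chi_4> = (1/12)[1*(7)*conj(3) + 3*(-1)*conj(-1) + 4*(exp(2*I*pi/3))*conj(0) + 4*(exp(-2*I*pi/3))*conj(0)]
      = (1/12)[(21) + (3) + (0) + (0)] = 24/12 = 2
(Exp terms are combined using exp(i*s)*conj(exp(i*t)) = exp(i*(s-t)), and sums of them are collapsed using the identity that for every m > 1 the m distinct m-th roots of unity sum to 0, e.g. 1 + exp(2*I*pi/3) + exp(-2*I*pi/3) = 0.)
Dimension check: dim(rho) = sum (mult * dim) = 0*1 + 1*1 + 0*1 + 2*3 = 7 = chi_rho(e) = 7.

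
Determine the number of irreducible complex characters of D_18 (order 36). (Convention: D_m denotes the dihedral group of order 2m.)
12

Details: The number of irreducible complex representations of a finite group equals its number of conjugacy classes. D_18 has 12 conjugacy classes (n/2 + 3 for n even), so D_18 (order 36) has exactly 12 irreducible complex representations.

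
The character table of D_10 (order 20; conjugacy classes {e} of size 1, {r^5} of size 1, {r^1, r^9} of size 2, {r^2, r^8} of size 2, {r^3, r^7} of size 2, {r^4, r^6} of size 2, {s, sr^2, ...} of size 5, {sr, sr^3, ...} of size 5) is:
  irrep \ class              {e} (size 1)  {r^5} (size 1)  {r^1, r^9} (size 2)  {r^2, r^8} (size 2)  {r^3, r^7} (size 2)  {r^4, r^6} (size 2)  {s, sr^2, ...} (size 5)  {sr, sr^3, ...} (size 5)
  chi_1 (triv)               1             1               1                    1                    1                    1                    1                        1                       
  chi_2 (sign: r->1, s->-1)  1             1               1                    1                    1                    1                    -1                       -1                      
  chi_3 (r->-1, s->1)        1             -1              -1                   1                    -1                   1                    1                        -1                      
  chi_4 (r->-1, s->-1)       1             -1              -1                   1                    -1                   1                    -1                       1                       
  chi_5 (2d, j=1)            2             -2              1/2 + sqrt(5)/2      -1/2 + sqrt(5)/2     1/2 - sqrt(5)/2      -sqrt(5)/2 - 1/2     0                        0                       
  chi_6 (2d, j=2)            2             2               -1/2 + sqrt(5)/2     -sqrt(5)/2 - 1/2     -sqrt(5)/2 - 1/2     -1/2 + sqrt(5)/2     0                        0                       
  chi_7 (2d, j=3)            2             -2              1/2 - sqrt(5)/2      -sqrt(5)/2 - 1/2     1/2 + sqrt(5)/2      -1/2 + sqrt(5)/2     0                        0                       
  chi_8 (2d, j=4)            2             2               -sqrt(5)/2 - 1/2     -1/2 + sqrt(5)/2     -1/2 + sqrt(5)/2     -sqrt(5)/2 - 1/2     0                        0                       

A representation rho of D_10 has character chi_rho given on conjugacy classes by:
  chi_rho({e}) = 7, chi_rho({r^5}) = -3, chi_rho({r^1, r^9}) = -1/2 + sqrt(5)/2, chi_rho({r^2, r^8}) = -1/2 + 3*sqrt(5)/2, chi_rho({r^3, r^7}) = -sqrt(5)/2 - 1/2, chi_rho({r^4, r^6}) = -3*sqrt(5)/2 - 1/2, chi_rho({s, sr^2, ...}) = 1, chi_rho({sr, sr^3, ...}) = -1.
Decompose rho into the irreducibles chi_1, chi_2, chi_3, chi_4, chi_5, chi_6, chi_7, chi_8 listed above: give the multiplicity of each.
Multiplicities: chi_1: 0, chi_2: 0, chi_3: 1, chi_4: 0, chi_5: 2, chi_6: 0, chi_7: 0, chi_8: 1.

Reasoning: Use <chi_rho, chi> = (1/|G|) sum_C |C| * chi_rho(C) * conj(chi(C)) with |G| = 20 for each irreducible chi in the table:
  <chi_rho, chi_1> = (1/20)[1*(7)*conj(1) + 1*(-3)*conj(1) + 2*(-1/2 + sqrt(5)/2)*conj(1) + 2*(-1/2 + 3*sqrt(5)/2)*conj(1) + 2*(-sqrt(5)/2 - 1/2)*conj(1) + 2*(-3*sqrt(5)/2 - 1/2)*conj(1) + 5*(1)*conj(1) + 5*(-1)*conj(1)]
      = (1/20)[(7) + (-3) + (-1 + sqrt(5)) + (-1 + 3*sqrt(5)) + (-sqrt(5) - 1) + (-3*sqrt(5) - 1) + (5) + (-5)] = 0/20 = 0
  <chi_rho, chi_2> = (1/20)[1*(7)*conj(1) + 1*(-3)*conj(1) + 2*(-1/2 + sqrt(5)/2)*conj(1) + 2*(-1/2 + 3*sqrt(5)/2)*conj(1) + 2*(-sqrt(5)/2 - 1/2)*conj(1) + 2*(-3*sqrt(5)/2 - 1/2)*conj(1) + 5*(1)*conj(-1) + 5*(-1)*conj(-1)]
      = (1/20)[(7) + (-3) + (-1 + sqrt(5)) + (-1 + 3*sqrt(5)) + (-sqrt(5) - 1) + (-3*sqrt(5) - 1) + (-5) + (5)] = 0/20 = 0
  <chi_rho, chi_3> = (1/20)[1*(7)*conj(1) + 1*(-3)*conj(-1) + 2*(-1/2 + sqrt(5)/2)*conj(-1) + 2*(-1/2 + 3*sqrt(5)/2)*conj(1) + 2*(-sqrt(5)/2 - 1/2)*conj(-1) + 2*(-3*sqrt(5)/2 - 1/2)*conj(1) + 5*(1)*conj(1) + 5*(-1)*conj(-1)]
      = (1/20)[(7) + (3) + (1 - sqrt(5)) + (-1 + 3*sqrt(5)) + (1 + sqrt(5)) + (-3*sqrt(5) - 1) + (5) + (5)] = 20/20 = 1
  <chi_rho, chi_4> = (1/20)[1*(7)*conj(1) + 1*(-3)*conj(-1) + 2*(-1/2 + sqrt(5)/2)*conj(-1) + 2*(-1/2 + 3*sqrt(5)/2)*conj(1) + 2*(-sqrt(5)/2 - 1/2)*conj(-1) + 2*(-3*sqrt(5)/2 - 1/2)*conj(1) + 5*(1)*conj(-1) + 5*(-1)*conj(1)]
      = (1/20)[(7) + (3) + (1 - sqrt(5)) + (-1 + 3*sqrt(5)) + (1 + sqrt(5)) + (-3*sqrt(5) - 1) + (-5) + (-5)] = 0/20 = 0
  <chi_rho, chi_5> = (1/20)[1*(7)*conj(2) + 1*(-3)*conj(-2) + 2*(-1/2 + sqrt(5)/2)*conj(1/2 + sqrt(5)/2) + 2*(-1/2 + 3*sqrt(5)/2)*conj(-1/2 + sqrt(5)/2) + 2*(-sqrt(5)/2 - 1/2)*conj(1/2 - sqrt(5)/2) + 2*(-3*sqrt(5)/2 - 1/2)*conj(-sqrt(5)/2 - 1/2) + 5*(1)*conj(0) + 5*(-1)*conj(0)]
      = (1/20)[(14) + (6) + (2) + (8 - 2*sqrt(5)) + (2) + (2*sqrt(5) + 8) + (0) + (0)] = 40/20 = 2
  <chi_rho, chi_6> = (1/20)[1*(7)*conj(2) + 1*(-3)*conj(2) + 2*(-1/2 + sqrt(5)/2)*conj(-1/2 + sqrt(5)/2) + 2*(-1/2 + 3*sqrt(5)/2)*conj(-sqrt(5)/2 - 1/2) + 2*(-sqrt(5)/2 - 1/2)*conj(-sqrt(5)/2 - 1/2) + 2*(-3*sqrt(5)/2 - 1/2)*conj(-1/2 + sqrt(5)/2) + 5*(1)*conj(0) + 5*(-1)*conj(0)]
      = (1/20)[(14) + (-6) + (3 - sqrt(5)) + (-7 - sqrt(5)) + (sqrt(5) + 3) + (-7 + sqrt(5)) + (0) + (0)] = 0/20 = 0
  <chi_rho, chi_7> = (1/20)[1*(7)*conj(2) + 1*(-3)*conj(-2) + 2*(-1/2 + sqrt(5)/2)*conj(1/2 - sqrt(5)/2) + 2*(-1/2 + 3*sqrt(5)/2)*conj(-sqrt(5)/2 - 1/2) + 2*(-sqrt(5)/2 - 1/2)*conj(1/2 + sqrt(5)/2) + 2*(-3*sqrt(5)/2 - 1/2)*conj(-1/2 + sqrt(5)/2) + 5*(1)*conj(0) + 5*(-1)*conj(0)]
      = (1/20)[(14) + (6) + (-3 + sqrt(5)) + (-7 - sqrt(5)) + (-3 - sqrt(5)) + (-7 + sqrt(5)) + (0) + (0)] = 0/20 = 0
  <chi_rho, chi_8> = (1/20)[1*(7)*conj(2) + 1*(-3)*conj(2) + 2*(-1/2 + sqrt(5)/2)*conj(-sqrt(5)/2 - 1/2) + 2*(-1/2 + 3*sqrt(5)/2)*conj(-1/2 + sqrt(5)/2) + 2*(-sqrt(5)/2 - 1/2)*conj(-1/2 + sqrt(5)/2) + 2*(-3*sqrt(5)/2 - 1/2)*conj(-sqrt(5)/2 - 1/2) + 5*(1)*conj(0) + 5*(-1)*conj(0)]
      = (1/20)[(14) + (-6) + (-2) + (8 - 2*sqrt(5)) + (-2) + (2*sqrt(5) + 8) + (0) + (0)] = 20/20 = 1
Dimension check: dim(rho) = sum (mult * dim) = 0*1 + 0*1 + 1*1 + 0*1 + 2*2 + 0*2 + 0*2 + 1*2 = 7 = chi_rho(e) = 7.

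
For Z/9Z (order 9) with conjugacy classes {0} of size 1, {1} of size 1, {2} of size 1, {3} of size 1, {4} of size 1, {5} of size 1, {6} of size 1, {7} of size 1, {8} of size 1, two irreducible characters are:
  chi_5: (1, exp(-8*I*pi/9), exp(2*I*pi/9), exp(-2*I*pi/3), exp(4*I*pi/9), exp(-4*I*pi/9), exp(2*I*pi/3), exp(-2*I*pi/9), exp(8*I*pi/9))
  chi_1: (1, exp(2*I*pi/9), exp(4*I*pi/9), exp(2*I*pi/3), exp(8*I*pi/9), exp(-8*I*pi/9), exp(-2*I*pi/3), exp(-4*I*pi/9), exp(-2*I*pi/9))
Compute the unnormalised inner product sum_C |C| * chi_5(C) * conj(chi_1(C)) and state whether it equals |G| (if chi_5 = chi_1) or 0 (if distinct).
Sum = 0; so <chi_5, chi_1> = 0 (distinct irreducibles are orthogonal).

Proof sketch: Compute term by term over conjugacy classes (|C| * chi_5(C) * conj(chi_1(C))):
  1*(1)*conj(1) + 1*(exp(-8*I*pi/9))*conj(exp(2*I*pi/9)) + 1*(exp(2*I*pi/9))*conj(exp(4*I*pi/9)) + 1*(exp(-2*I*pi/3))*conj(exp(2*I*pi/3)) + 1*(exp(4*I*pi/9))*conj(exp(8*I*pi/9)) + 1*(exp(-4*I*pi/9))*conj(exp(-8*I*pi/9)) + 1*(exp(2*I*pi/3))*conj(exp(-2*I*pi/3)) + 1*(exp(-2*I*pi/9))*conj(exp(-4*I*pi/9)) + 1*(exp(8*I*pi/9))*conj(exp(-2*I*pi/9))
  = (1) + (exp(8*I*pi/9)) + (exp(-2*I*pi/9)) + (exp(2*I*pi/3)) + (exp(-4*I*pi/9)) + (exp(4*I*pi/9)) + (exp(-2*I*pi/3)) + (exp(2*I*pi/9)) + (exp(-8*I*pi/9))
  = 0.
(Exp terms are combined using exp(i*s)*conj(exp(i*t)) = exp(i*(s-t)), and sums of them are collapsed using the identity that for every m > 1 the m distinct m-th roots of unity sum to 0, e.g. 1 + exp(2*I*pi/3) + exp(-2*I*pi/3) = 0.)
Dividing by |G| = 9 gives 0/9 = 0, matching the row-orthogonality relation <chi_5, chi_1> = [chi_5 = chi_1].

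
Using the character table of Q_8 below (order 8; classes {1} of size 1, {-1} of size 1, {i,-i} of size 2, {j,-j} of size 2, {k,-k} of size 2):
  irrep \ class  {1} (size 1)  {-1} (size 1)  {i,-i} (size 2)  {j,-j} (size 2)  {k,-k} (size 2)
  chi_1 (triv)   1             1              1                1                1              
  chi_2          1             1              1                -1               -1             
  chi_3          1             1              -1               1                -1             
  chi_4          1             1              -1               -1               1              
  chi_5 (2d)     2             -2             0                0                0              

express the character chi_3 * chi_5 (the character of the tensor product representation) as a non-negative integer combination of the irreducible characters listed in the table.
chi_3 tensor chi_5 = chi_5 (all other irreducibles have multiplicity 0).

Justification: The character of a tensor product is the pointwise product (chi_3 * chi_5)(C) = chi_3(C) * chi_5(C):
  {1}: (1)*(2), {-1}: (1)*(-2), {i,-i}: (-1)*(0), {j,-j}: (1)*(0), {k,-k}: (-1)*(0)
so (chi_3 * chi_5) takes values
  {1} -> 2, {-1} -> -2, {i,-i} -> 0, {j,-j} -> 0, {k,-k} -> 0.
Now take the inner product of this character with each irreducible chi from the table, <chi_3*chi_5, chi> = (1/8) sum_C |C| (chi_3*chi_5)(C) conj(chi(C)):
  <chi_3*chi_5, chi_1> = (1/8)[1*(2)*conj(1) + 1*(-2)*conj(1) + 2*(0)*conj(1) + 2*(0)*conj(1) + 2*(0)*conj(1)]
      = (1/8)[(2) + (-2) + (0) + (0) + (0)] = 0/8 = 0
  <chi_3*chi_5, chi_2> = (1/8)[1*(2)*conj(1) + 1*(-2)*conj(1) + 2*(0)*conj(1) + 2*(0)*conj(-1) + 2*(0)*conj(-1)]
      = (1/8)[(2) + (-2) + (0) + (0) + (0)] = 0/8 = 0
  <chi_3*chi_5, chi_3> = (1/8)[1*(2)*conj(1) + 1*(-2)*conj(1) + 2*(0)*conj(-1) + 2*(0)*conj(1) + 2*(0)*conj(-1)]
      = (1/8)[(2) + (-2) + (0) + (0) + (0)] = 0/8 = 0
  <chi_3*chi_5, chi_4> = (1/8)[1*(2)*conj(1) + 1*(-2)*conj(1) + 2*(0)*conj(-1) + 2*(0)*conj(-1) + 2*(0)*conj(1)]
      = (1/8)[(2) + (-2) + (0) + (0) + (0)] = 0/8 = 0
  <chi_3*chi_5, chi_5> = (1/8)[1*(2)*conj(2) + 1*(-2)*conj(-2) + 2*(0)*conj(0) + 2*(0)*conj(0) + 2*(0)*conj(0)]
      = (1/8)[(4) + (4) + (0) + (0) + (0)] = 8/8 = 1
Hence the multiplicities are chi_5: 1. Dimension check: dim(chi_3)*dim(chi_5) = 1*2 = 2 and sum (mult * dim) = 1*2 = 2.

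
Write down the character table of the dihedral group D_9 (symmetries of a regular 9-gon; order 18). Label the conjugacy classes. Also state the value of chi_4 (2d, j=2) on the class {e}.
Conjugacy classes: {e} of size 1, {r^1, r^8} of size 2, {r^2, r^7} of size 2, {r^3, r^6} of size 2, {r^4, r^5} of size 2, {s, sr, ..., sr^8} of size 9.
Character table:
  irrep \ class              {e} (size 1)  {r^1, r^8} (size 2)  {r^2, r^7} (size 2)  {r^3, r^6} (size 2)  {r^4, r^5} (size 2)  {s, sr, ..., sr^8} (size 9)
  chi_1 (triv)               1             1                    1                    1                    1                    1                          
  chi_2 (sign: r->1, s->-1)  1             1                    1                    1                    1                    -1                         
  chi_3 (2d, j=1)            2             2*cos(2*pi/9)        2*cos(4*pi/9)        -1                   -2*cos(pi/9)         0                          
  chi_4 (2d, j=2)            2             2*cos(4*pi/9)        -2*cos(pi/9)         -1                   2*cos(2*pi/9)        0                          
  chi_5 (2d, j=3)            2             -1                   -1                   2                    -1                   0                          
  chi_6 (2d, j=4)            2             -2*cos(pi/9)         2*cos(2*pi/9)        -1                   2*cos(4*pi/9)        0                          

Spot check: chi_4 (2d, j=2) on {e} = 2.

Proof sketch: D_9 has order 2*9 = 18 with 6 conjugacy classes, hence 6 irreducibles. Sum of squared dims 1 + 1 + 4 + 4 + 4 + 4 = 18 = |G|. Linear characters come from the abelianisation; the 2-dimensional irreps have character r^k -> 2*cos(2*pi*j*k/9), reflections -> 0.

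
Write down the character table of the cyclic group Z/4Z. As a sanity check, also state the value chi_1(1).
Character table of Z/4Z (irreps indexed chi_0,...,chi_3 with chi_k(m) = zeta_4^(k*m), zeta_4 = exp(2*pi*i/4)):
  irrep \ class  {0} (size 1)  {1} (size 1)  {2} (size 1)  {3} (size 1)
  chi_0          1             1             1             1           
  chi_1          1             I             -1            -I          
  chi_2          1             -1            1             -1          
  chi_3          1             -I            -1            I           

Spot check: chi_1(1) = zeta_4^(1*1) = zeta_4^1 = I.

Details: Z/4Z is abelian, so all 4 irreducible complex representations are 1-dimensional. They are given by chi_k(m) = zeta_4^(k*m) for k = 0,...,3. Row orthogonality: sum_m chi_k(m) conj(chi_l(m)) = 4 * [k = l].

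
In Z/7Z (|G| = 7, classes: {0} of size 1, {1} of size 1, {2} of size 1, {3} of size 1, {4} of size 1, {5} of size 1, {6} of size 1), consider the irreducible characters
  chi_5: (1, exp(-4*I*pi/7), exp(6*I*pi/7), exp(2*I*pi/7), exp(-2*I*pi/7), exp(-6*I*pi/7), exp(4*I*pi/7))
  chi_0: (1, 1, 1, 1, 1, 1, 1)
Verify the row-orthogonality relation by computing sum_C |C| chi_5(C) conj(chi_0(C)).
Sum = 0; so <chi_5, chi_0> = 0 (distinct irreducibles are orthogonal).

Solution. Compute term by term over conjugacy classes (|C| * chi_5(C) * conj(chi_0(C))):
  1*(1)*conj(1) + 1*(exp(-4*I*pi/7))*conj(1) + 1*(exp(6*I*pi/7))*conj(1) + 1*(exp(2*I*pi/7))*conj(1) + 1*(exp(-2*I*pi/7))*conj(1) + 1*(exp(-6*I*pi/7))*conj(1) + 1*(exp(4*I*pi/7))*conj(1)
  = (1) + (exp(-4*I*pi/7)) + (exp(6*I*pi/7)) + (exp(2*I*pi/7)) + (exp(-2*I*pi/7)) + (exp(-6*I*pi/7)) + (exp(4*I*pi/7))
  = 0.
(Exp terms are combined using exp(i*s)*conj(exp(i*t)) = exp(i*(s-t)), and sums of them are collapsed using the identity that for every m > 1 the m distinct m-th roots of unity sum to 0, e.g. 1 + exp(2*I*pi/3) + exp(-2*I*pi/3) = 0.)
Dividing by |G| = 7 gives 0/7 = 0, matching the row-orthogonality relation <chi_5, chi_0> = [chi_5 = chi_0].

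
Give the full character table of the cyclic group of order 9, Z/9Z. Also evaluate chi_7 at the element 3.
Character table of Z/9Z (irreps indexed chi_0,...,chi_8 with chi_k(m) = zeta_9^(k*m), zeta_9 = exp(2*pi*i/9)):
  irrep \ class  {0} (size 1)  {1} (size 1)    {2} (size 1)    {3} (size 1)    {4} (size 1)    {5} (size 1)    {6} (size 1)    {7} (size 1)    {8} (size 1)  
  chi_0          1             1               1               1               1               1               1               1               1             
  chi_1          1             exp(2*I*pi/9)   exp(4*I*pi/9)   exp(2*I*pi/3)   exp(8*I*pi/9)   exp(-8*I*pi/9)  exp(-2*I*pi/3)  exp(-4*I*pi/9)  exp(-2*I*pi/9)
  chi_2          1             exp(4*I*pi/9)   exp(8*I*pi/9)   exp(-2*I*pi/3)  exp(-2*I*pi/9)  exp(2*I*pi/9)   exp(2*I*pi/3)   exp(-8*I*pi/9)  exp(-4*I*pi/9)
  chi_3          1             exp(2*I*pi/3)   exp(-2*I*pi/3)  1               exp(2*I*pi/3)   exp(-2*I*pi/3)  1               exp(2*I*pi/3)   exp(-2*I*pi/3)
  chi_4          1             exp(8*I*pi/9)   exp(-2*I*pi/9)  exp(2*I*pi/3)   exp(-4*I*pi/9)  exp(4*I*pi/9)   exp(-2*I*pi/3)  exp(2*I*pi/9)   exp(-8*I*pi/9)
  chi_5          1             exp(-8*I*pi/9)  exp(2*I*pi/9)   exp(-2*I*pi/3)  exp(4*I*pi/9)   exp(-4*I*pi/9)  exp(2*I*pi/3)   exp(-2*I*pi/9)  exp(8*I*pi/9) 
  chi_6          1             exp(-2*I*pi/3)  exp(2*I*pi/3)   1               exp(-2*I*pi/3)  exp(2*I*pi/3)   1               exp(-2*I*pi/3)  exp(2*I*pi/3) 
  chi_7          1             exp(-4*I*pi/9)  exp(-8*I*pi/9)  exp(2*I*pi/3)   exp(2*I*pi/9)   exp(-2*I*pi/9)  exp(-2*I*pi/3)  exp(8*I*pi/9)   exp(4*I*pi/9) 
  chi_8          1             exp(-2*I*pi/9)  exp(-4*I*pi/9)  exp(-2*I*pi/3)  exp(-8*I*pi/9)  exp(8*I*pi/9)   exp(2*I*pi/3)   exp(4*I*pi/9)   exp(2*I*pi/9) 

Spot check: chi_7(3) = zeta_9^(7*3) = zeta_9^21 = exp(2*I*pi/3).

Derivation: Z/9Z is abelian, so all 9 irreducible complex representations are 1-dimensional. They are given by chi_k(m) = zeta_9^(k*m) for k = 0,...,8. Row orthogonality: sum_m chi_k(m) conj(chi_l(m)) = 9 * [k = l].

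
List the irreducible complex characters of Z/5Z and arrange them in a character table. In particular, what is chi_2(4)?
Character table of Z/5Z (irreps indexed chi_0,...,chi_4 with chi_k(m) = zeta_5^(k*m), zeta_5 = exp(2*pi*i/5)):
  irrep \ class  {0} (size 1)  {1} (size 1)    {2} (size 1)    {3} (size 1)    {4} (size 1)  
  chi_0          1             1               1               1               1             
  chi_1          1             exp(2*I*pi/5)   exp(4*I*pi/5)   exp(-4*I*pi/5)  exp(-2*I*pi/5)
  chi_2          1             exp(4*I*pi/5)   exp(-2*I*pi/5)  exp(2*I*pi/5)   exp(-4*I*pi/5)
  chi_3          1             exp(-4*I*pi/5)  exp(2*I*pi/5)   exp(-2*I*pi/5)  exp(4*I*pi/5) 
  chi_4          1             exp(-2*I*pi/5)  exp(-4*I*pi/5)  exp(4*I*pi/5)   exp(2*I*pi/5) 

Spot check: chi_2(4) = zeta_5^(2*4) = zeta_5^8 = exp(-4*I*pi/5).

Z/5Z is abelian, so all 5 irreducible complex representations are 1-dimensional. They are given by chi_k(m) = zeta_5^(k*m) for k = 0,...,4. Row orthogonality: sum_m chi_k(m) conj(chi_l(m)) = 5 * [k = l].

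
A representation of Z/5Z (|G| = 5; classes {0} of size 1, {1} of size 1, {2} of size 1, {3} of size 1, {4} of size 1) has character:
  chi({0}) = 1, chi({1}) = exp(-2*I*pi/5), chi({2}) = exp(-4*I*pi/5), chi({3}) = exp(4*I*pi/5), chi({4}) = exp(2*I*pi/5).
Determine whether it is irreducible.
Irreducible: <chi, chi> = 1.

Solution. <chi, chi> = (1/|G|) sum_C |C| * |chi(C)|^2 = (1/5)[1*|1|^2 + 1*|exp(-2*I*pi/5)|^2 + 1*|exp(-4*I*pi/5)|^2 + 1*|exp(4*I*pi/5)|^2 + 1*|exp(2*I*pi/5)|^2]
  = (1/5)[(1) + (1) + (1) + (1) + (1)] = 5/5 = 1.
(Exp terms are combined using exp(i*s)*conj(exp(i*t)) = exp(i*(s-t)), and sums of them are collapsed using the identity that for every m > 1 the m distinct m-th roots of unity sum to 0, e.g. 1 + exp(2*I*pi/3) + exp(-2*I*pi/3) = 0.)
A character is irreducible iff <chi, chi> = 1, so this representation is irreducible.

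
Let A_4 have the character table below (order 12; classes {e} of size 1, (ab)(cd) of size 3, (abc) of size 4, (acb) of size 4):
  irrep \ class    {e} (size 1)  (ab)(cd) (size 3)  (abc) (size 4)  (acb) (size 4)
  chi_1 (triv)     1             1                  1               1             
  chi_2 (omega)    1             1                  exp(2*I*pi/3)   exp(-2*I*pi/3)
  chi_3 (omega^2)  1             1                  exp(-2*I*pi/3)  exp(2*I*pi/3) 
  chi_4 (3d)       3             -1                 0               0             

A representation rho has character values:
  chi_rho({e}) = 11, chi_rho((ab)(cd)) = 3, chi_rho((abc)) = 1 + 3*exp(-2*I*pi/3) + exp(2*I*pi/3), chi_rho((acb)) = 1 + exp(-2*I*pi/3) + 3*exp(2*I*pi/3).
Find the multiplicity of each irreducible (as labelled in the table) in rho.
Multiplicities: chi_1: 1, chi_2: 1, chi_3: 3, chi_4: 2.

Use <chi_rho, chi> = (1/|G|) sum_C |C| * chi_rho(C) * conj(chi(C)) with |G| = 12 for each irreducible chi in the table:
  <chi_rho, chi_1> = (1/12)[1*(11)*conj(1) + 3*(3)*conj(1) + 4*(1 + 3*exp(-2*I*pi/3) + exp(2*I*pi/3))*conj(1) + 4*(1 + exp(-2*I*pi/3) + 3*exp(2*I*pi/3))*conj(1)]
      = (1/12)[(11) + (9) + (4 + 12*exp(-2*I*pi/3) + 4*exp(2*I*pi/3)) + (4 + 4*exp(-2*I*pi/3) + 12*exp(2*I*pi/3))] = 12/12 = 1
  <chi_rho, chi_2> = (1/12)[1*(11)*conj(1) + 3*(3)*conj(1) + 4*(1 + 3*exp(-2*I*pi/3) + exp(2*I*pi/3))*conj(exp(2*I*pi/3)) + 4*(1 + exp(-2*I*pi/3) + 3*exp(2*I*pi/3))*conj(exp(-2*I*pi/3))]
      = (1/12)[(11) + (9) + (4 + 4*exp(-2*I*pi/3) + 12*exp(2*I*pi/3)) + (4 + 12*exp(-2*I*pi/3) + 4*exp(2*I*pi/3))] = 12/12 = 1
  <chi_rho, chi_3> = (1/12)[1*(11)*conj(1) + 3*(3)*conj(1) + 4*(1 + 3*exp(-2*I*pi/3) + exp(2*I*pi/3))*conj(exp(-2*I*pi/3)) + 4*(1 + exp(-2*I*pi/3) + 3*exp(2*I*pi/3))*conj(exp(2*I*pi/3))]
      = (1/12)[(11) + (9) + (8) + (8)] = 36/12 = 3
  <chi_rho, chi_4> = (1/12)[1*(11)*conj(3) + 3*(3)*conj(-1) + 4*(1 + 3*exp(-2*I*pi/3) + exp(2*I*pi/3))*conj(0) + 4*(1 + exp(-2*I*pi/3) + 3*exp(2*I*pi/3))*conj(0)]
      = (1/12)[(33) + (-9) + (0) + (0)] = 24/12 = 2
(Exp terms are combined using exp(i*s)*conj(exp(i*t)) = exp(i*(s-t)), and sums of them are collapsed using the identity that for every m > 1 the m distinct m-th roots of unity sum to 0, e.g. 1 + exp(2*I*pi/3) + exp(-2*I*pi/3) = 0.)
Dimension check: dim(rho) = sum (mult * dim) = 1*1 + 1*1 + 3*1 + 2*3 = 11 = chi_rho(e) = 11.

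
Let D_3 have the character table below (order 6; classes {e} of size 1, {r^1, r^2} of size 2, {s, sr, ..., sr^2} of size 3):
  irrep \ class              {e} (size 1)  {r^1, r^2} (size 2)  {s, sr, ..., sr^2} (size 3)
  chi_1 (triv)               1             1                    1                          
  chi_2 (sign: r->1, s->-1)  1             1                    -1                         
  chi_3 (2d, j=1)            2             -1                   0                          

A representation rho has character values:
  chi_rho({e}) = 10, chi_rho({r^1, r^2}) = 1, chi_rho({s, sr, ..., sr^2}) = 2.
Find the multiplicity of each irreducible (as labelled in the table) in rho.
Multiplicities: chi_1: 3, chi_2: 1, chi_3: 3.

Working: Use <chi_rho, chi> = (1/|G|) sum_C |C| * chi_rho(C) * conj(chi(C)) with |G| = 6 for each irreducible chi in the table:
  <chi_rho, chi_1> = (1/6)[1*(10)*conj(1) + 2*(1)*conj(1) + 3*(2)*conj(1)]
      = (1/6)[(10) + (2) + (6)] = 18/6 = 3
  <chi_rho, chi_2> = (1/6)[1*(10)*conj(1) + 2*(1)*conj(1) + 3*(2)*conj(-1)]
      = (1/6)[(10) + (2) + (-6)] = 6/6 = 1
  <chi_rho, chi_3> = (1/6)[1*(10)*conj(2) + 2*(1)*conj(-1) + 3*(2)*conj(0)]
      = (1/6)[(20) + (-2) + (0)] = 18/6 = 3
Dimension check: dim(rho) = sum (mult * dim) = 3*1 + 1*1 + 3*2 = 10 = chi_rho(e) = 10.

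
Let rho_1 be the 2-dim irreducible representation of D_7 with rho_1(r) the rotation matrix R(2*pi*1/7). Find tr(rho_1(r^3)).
chi_{rho_1}(r^3) = 2*cos(2*pi*1*3/7) = -2*cos(pi/7)

Derivation: rho_1(r^3) is rotation by angle 2*pi*1*3/7, whose trace is 2*cos(2*pi*1*3/7) = -2*cos(pi/7).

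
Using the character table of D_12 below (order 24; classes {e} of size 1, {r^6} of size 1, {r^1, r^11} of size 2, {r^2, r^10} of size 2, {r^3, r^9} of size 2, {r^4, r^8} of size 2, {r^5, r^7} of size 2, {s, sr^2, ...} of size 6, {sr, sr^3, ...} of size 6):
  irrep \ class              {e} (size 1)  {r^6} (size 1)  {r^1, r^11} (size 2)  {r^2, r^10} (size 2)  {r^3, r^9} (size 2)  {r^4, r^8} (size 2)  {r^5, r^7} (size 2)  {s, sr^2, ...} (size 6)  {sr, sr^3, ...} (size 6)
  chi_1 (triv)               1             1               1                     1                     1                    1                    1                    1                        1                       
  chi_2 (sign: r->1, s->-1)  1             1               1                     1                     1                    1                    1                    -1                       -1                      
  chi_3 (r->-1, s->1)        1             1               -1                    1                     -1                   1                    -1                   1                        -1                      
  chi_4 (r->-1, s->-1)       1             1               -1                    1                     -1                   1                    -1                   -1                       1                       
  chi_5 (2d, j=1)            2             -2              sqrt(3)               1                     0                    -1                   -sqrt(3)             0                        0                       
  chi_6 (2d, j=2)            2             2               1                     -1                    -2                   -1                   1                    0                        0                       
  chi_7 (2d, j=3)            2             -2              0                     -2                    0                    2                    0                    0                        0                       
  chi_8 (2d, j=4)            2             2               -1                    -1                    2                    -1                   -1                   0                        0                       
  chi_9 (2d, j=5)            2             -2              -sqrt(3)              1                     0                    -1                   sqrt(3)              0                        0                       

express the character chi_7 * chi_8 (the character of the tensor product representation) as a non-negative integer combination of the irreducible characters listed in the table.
chi_7 tensor chi_8 = chi_5 + chi_9 (all other irreducibles have multiplicity 0).

Derivation: The character of a tensor product is the pointwise product (chi_7 * chi_8)(C) = chi_7(C) * chi_8(C):
  {e}: (2)*(2), {r^6}: (-2)*(2), {r^1, r^11}: (0)*(-1), {r^2, r^10}: (-2)*(-1), {r^3, r^9}: (0)*(2), {r^4, r^8}: (2)*(-1), {r^5, r^7}: (0)*(-1), {s, sr^2, ...}: (0)*(0), {sr, sr^3, ...}: (0)*(0)
so (chi_7 * chi_8) takes values
  {e} -> 4, {r^6} -> -4, {r^1, r^11} -> 0, {r^2, r^10} -> 2, {r^3, r^9} -> 0, {r^4, r^8} -> -2, {r^5, r^7} -> 0, {s, sr^2, ...} -> 0, {sr, sr^3, ...} -> 0.
Now take the inner product of this character with each irreducible chi from the table, <chi_7*chi_8, chi> = (1/24) sum_C |C| (chi_7*chi_8)(C) conj(chi(C)):
  <chi_7*chi_8, chi_1> = (1/24)[1*(4)*conj(1) + 1*(-4)*conj(1) + 2*(0)*conj(1) + 2*(2)*conj(1) + 2*(0)*conj(1) + 2*(-2)*conj(1) + 2*(0)*conj(1) + 6*(0)*conj(1) + 6*(0)*conj(1)]
      = (1/24)[(4) + (-4) + (0) + (4) + (0) + (-4) + (0) + (0) + (0)] = 0/24 = 0
  <chi_7*chi_8, chi_2> = (1/24)[1*(4)*conj(1) + 1*(-4)*conj(1) + 2*(0)*conj(1) + 2*(2)*conj(1) + 2*(0)*conj(1) + 2*(-2)*conj(1) + 2*(0)*conj(1) + 6*(0)*conj(-1) + 6*(0)*conj(-1)]
      = (1/24)[(4) + (-4) + (0) + (4) + (0) + (-4) + (0) + (0) + (0)] = 0/24 = 0
  <chi_7*chi_8, chi_3> = (1/24)[1*(4)*conj(1) + 1*(-4)*conj(1) + 2*(0)*conj(-1) + 2*(2)*conj(1) + 2*(0)*conj(-1) + 2*(-2)*conj(1) + 2*(0)*conj(-1) + 6*(0)*conj(1) + 6*(0)*conj(-1)]
      = (1/24)[(4) + (-4) + (0) + (4) + (0) + (-4) + (0) + (0) + (0)] = 0/24 = 0
  <chi_7*chi_8, chi_4> = (1/24)[1*(4)*conj(1) + 1*(-4)*conj(1) + 2*(0)*conj(-1) + 2*(2)*conj(1) + 2*(0)*conj(-1) + 2*(-2)*conj(1) + 2*(0)*conj(-1) + 6*(0)*conj(-1) + 6*(0)*conj(1)]
      = (1/24)[(4) + (-4) + (0) + (4) + (0) + (-4) + (0) + (0) + (0)] = 0/24 = 0
  <chi_7*chi_8, chi_5> = (1/24)[1*(4)*conj(2) + 1*(-4)*conj(-2) + 2*(0)*conj(sqrt(3)) + 2*(2)*conj(1) + 2*(0)*conj(0) + 2*(-2)*conj(-1) + 2*(0)*conj(-sqrt(3)) + 6*(0)*conj(0) + 6*(0)*conj(0)]
      = (1/24)[(8) + (8) + (0) + (4) + (0) + (4) + (0) + (0) + (0)] = 24/24 = 1
  <chi_7*chi_8, chi_6> = (1/24)[1*(4)*conj(2) + 1*(-4)*conj(2) + 2*(0)*conj(1) + 2*(2)*conj(-1) + 2*(0)*conj(-2) + 2*(-2)*conj(-1) + 2*(0)*conj(1) + 6*(0)*conj(0) + 6*(0)*conj(0)]
      = (1/24)[(8) + (-8) + (0) + (-4) + (0) + (4) + (0) + (0) + (0)] = 0/24 = 0
  <chi_7*chi_8, chi_7> = (1/24)[1*(4)*conj(2) + 1*(-4)*conj(-2) + 2*(0)*conj(0) + 2*(2)*conj(-2) + 2*(0)*conj(0) + 2*(-2)*conj(2) + 2*(0)*conj(0) + 6*(0)*conj(0) + 6*(0)*conj(0)]
      = (1/24)[(8) + (8) + (0) + (-8) + (0) + (-8) + (0) + (0) + (0)] = 0/24 = 0
  <chi_7*chi_8, chi_8> = (1/24)[1*(4)*conj(2) + 1*(-4)*conj(2) + 2*(0)*conj(-1) + 2*(2)*conj(-1) + 2*(0)*conj(2) + 2*(-2)*conj(-1) + 2*(0)*conj(-1) + 6*(0)*conj(0) + 6*(0)*conj(0)]
      = (1/24)[(8) + (-8) + (0) + (-4) + (0) + (4) + (0) + (0) + (0)] = 0/24 = 0
  <chi_7*chi_8, chi_9> = (1/24)[1*(4)*conj(2) + 1*(-4)*conj(-2) + 2*(0)*conj(-sqrt(3)) + 2*(2)*conj(1) + 2*(0)*conj(0) + 2*(-2)*conj(-1) + 2*(0)*conj(sqrt(3)) + 6*(0)*conj(0) + 6*(0)*conj(0)]
      = (1/24)[(8) + (8) + (0) + (4) + (0) + (4) + (0) + (0) + (0)] = 24/24 = 1
Hence the multiplicities are chi_5: 1, chi_9: 1. Dimension check: dim(chi_7)*dim(chi_8) = 2*2 = 4 and sum (mult * dim) = 1*2 + 1*2 = 4.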